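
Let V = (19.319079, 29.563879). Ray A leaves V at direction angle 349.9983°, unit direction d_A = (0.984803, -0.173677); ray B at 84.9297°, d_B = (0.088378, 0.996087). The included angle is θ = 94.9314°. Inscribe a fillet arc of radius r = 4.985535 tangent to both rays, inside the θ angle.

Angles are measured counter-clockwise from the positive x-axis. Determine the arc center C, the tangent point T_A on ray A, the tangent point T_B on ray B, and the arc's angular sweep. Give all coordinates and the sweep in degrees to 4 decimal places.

bisector direction at 37.4640° = (0.793736,0.608263)
center distance |VC| = r/sin(θ/2) = 4.985535/sin(47.4657°) = 6.765802
C = V + |VC|·bis = (24.6893,33.6793)
T_A = V + ((C−V)·d_A)·d_A = V + 4.5739·d_A = (23.8235,28.7695)
T_B = V + ((C−V)·d_B)·d_B = V + 4.5739·d_B = (19.7233,34.1199)
sweep = 180° − θ = 85.0686°

center=(24.6893,33.6793) T_A=(23.8235,28.7695) T_B=(19.7233,34.1199) sweep=85.0686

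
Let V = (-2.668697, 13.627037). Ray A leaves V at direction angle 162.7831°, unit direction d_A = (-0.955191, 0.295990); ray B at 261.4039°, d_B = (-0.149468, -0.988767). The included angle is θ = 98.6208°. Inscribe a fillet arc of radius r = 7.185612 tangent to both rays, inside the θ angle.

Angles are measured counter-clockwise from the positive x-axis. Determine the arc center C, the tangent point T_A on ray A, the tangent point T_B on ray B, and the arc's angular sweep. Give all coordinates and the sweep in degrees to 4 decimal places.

center=(-10.6971,8.5921) T_A=(-8.5702,15.4558) T_B=(-3.5922,7.5181) sweep=81.3792

bisector direction at 212.0935° = (-0.847182,-0.531302)
center distance |VC| = r/sin(θ/2) = 7.185612/sin(49.3104°) = 9.476540
C = V + |VC|·bis = (-10.6971,8.5921)
T_A = V + ((C−V)·d_A)·d_A = V + 6.1783·d_A = (-8.5702,15.4558)
T_B = V + ((C−V)·d_B)·d_B = V + 6.1783·d_B = (-3.5922,7.5181)
sweep = 180° − θ = 81.3792°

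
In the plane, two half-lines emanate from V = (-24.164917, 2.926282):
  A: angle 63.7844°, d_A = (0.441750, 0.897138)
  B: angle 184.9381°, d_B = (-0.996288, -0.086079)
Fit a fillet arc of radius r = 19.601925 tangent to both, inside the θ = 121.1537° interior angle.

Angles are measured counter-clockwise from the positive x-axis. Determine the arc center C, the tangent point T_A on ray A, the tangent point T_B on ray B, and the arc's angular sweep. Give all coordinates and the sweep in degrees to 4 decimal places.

center=(-36.8668,21.5038) T_A=(-19.2811,12.8446) T_B=(-35.1794,1.9746) sweep=58.8463

bisector direction at 124.3613° = (-0.564409,0.825495)
center distance |VC| = r/sin(θ/2) = 19.601925/sin(60.5769°) = 22.504683
C = V + |VC|·bis = (-36.8668,21.5038)
T_A = V + ((C−V)·d_A)·d_A = V + 11.0556·d_A = (-19.2811,12.8446)
T_B = V + ((C−V)·d_B)·d_B = V + 11.0556·d_B = (-35.1794,1.9746)
sweep = 180° − θ = 58.8463°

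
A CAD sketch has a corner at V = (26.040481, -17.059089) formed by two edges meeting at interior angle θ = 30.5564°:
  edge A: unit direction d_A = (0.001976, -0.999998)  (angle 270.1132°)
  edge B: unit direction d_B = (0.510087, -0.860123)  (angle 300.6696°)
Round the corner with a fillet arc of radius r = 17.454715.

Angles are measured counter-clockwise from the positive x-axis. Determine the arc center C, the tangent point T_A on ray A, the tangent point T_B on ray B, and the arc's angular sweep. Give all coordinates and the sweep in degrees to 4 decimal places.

bisector direction at 285.3914° = (0.265411,-0.964135)
center distance |VC| = r/sin(θ/2) = 17.454715/sin(15.2782°) = 66.240286
C = V + |VC|·bis = (43.6214,-80.9237)
T_A = V + ((C−V)·d_A)·d_A = V + 63.8992·d_A = (26.1667,-80.9582)
T_B = V + ((C−V)·d_B)·d_B = V + 63.8992·d_B = (58.6346,-72.0203)
sweep = 180° − θ = 149.4436°

center=(43.6214,-80.9237) T_A=(26.1667,-80.9582) T_B=(58.6346,-72.0203) sweep=149.4436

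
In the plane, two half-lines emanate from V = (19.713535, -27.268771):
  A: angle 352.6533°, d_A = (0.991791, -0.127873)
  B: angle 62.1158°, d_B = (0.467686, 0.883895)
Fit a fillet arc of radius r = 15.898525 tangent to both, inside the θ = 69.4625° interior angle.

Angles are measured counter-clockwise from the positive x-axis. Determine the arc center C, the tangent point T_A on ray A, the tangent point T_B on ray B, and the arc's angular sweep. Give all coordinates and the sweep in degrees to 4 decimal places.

center=(44.4919,-14.4334) T_A=(42.4589,-30.2014) T_B=(30.4393,-6.9978) sweep=110.5375

bisector direction at 27.3845° = (0.887939,0.459960)
center distance |VC| = r/sin(θ/2) = 15.898525/sin(34.7313°) = 27.905473
C = V + |VC|·bis = (44.4919,-14.4334)
T_A = V + ((C−V)·d_A)·d_A = V + 22.9337·d_A = (42.4589,-30.2014)
T_B = V + ((C−V)·d_B)·d_B = V + 22.9337·d_B = (30.4393,-6.9978)
sweep = 180° − θ = 110.5375°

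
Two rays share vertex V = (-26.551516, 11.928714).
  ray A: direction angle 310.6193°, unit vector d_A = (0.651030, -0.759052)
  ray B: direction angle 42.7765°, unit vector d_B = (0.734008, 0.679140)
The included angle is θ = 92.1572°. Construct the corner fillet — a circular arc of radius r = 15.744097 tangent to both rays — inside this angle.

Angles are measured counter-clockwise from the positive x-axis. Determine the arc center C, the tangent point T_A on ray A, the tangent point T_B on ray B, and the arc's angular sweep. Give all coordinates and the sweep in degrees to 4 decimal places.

bisector direction at 356.6979° = (0.998340,-0.057601)
center distance |VC| = r/sin(θ/2) = 15.744097/sin(46.0786°) = 21.857934
C = V + |VC|·bis = (-4.7299,10.6697)
T_A = V + ((C−V)·d_A)·d_A = V + 15.1622·d_A = (-16.6805,0.4198)
T_B = V + ((C−V)·d_B)·d_B = V + 15.1622·d_B = (-15.4223,22.2260)
sweep = 180° − θ = 87.8428°

center=(-4.7299,10.6697) T_A=(-16.6805,0.4198) T_B=(-15.4223,22.2260) sweep=87.8428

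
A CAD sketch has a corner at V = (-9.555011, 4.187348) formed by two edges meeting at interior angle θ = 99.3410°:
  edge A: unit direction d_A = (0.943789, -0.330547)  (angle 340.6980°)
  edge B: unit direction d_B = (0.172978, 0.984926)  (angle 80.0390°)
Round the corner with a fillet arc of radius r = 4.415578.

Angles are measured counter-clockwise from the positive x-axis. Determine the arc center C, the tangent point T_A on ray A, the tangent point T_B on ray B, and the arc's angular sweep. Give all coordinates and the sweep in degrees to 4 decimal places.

bisector direction at 30.3685° = (0.862792,0.505559)
center distance |VC| = r/sin(θ/2) = 4.415578/sin(49.6705°) = 5.792174
C = V + |VC|·bis = (-4.5576,7.1156)
T_A = V + ((C−V)·d_A)·d_A = V + 3.7486·d_A = (-6.0171,2.9483)
T_B = V + ((C−V)·d_B)·d_B = V + 3.7486·d_B = (-8.9066,7.8794)
sweep = 180° − θ = 80.6590°

center=(-4.5576,7.1156) T_A=(-6.0171,2.9483) T_B=(-8.9066,7.8794) sweep=80.6590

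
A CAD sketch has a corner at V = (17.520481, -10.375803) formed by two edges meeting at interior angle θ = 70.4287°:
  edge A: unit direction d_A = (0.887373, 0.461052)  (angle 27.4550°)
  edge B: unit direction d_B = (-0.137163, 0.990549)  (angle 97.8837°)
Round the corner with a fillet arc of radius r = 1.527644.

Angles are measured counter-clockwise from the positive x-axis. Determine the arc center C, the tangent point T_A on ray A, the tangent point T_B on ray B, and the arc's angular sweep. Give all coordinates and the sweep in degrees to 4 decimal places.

center=(18.7368,-8.0223) T_A=(19.4411,-9.3779) T_B=(17.2236,-8.2318) sweep=109.5713

bisector direction at 62.6694° = (0.459125,0.888372)
center distance |VC| = r/sin(θ/2) = 1.527644/sin(35.2144°) = 2.649230
C = V + |VC|·bis = (18.7368,-8.0223)
T_A = V + ((C−V)·d_A)·d_A = V + 2.1644·d_A = (19.4411,-9.3779)
T_B = V + ((C−V)·d_B)·d_B = V + 2.1644·d_B = (17.2236,-8.2318)
sweep = 180° − θ = 109.5713°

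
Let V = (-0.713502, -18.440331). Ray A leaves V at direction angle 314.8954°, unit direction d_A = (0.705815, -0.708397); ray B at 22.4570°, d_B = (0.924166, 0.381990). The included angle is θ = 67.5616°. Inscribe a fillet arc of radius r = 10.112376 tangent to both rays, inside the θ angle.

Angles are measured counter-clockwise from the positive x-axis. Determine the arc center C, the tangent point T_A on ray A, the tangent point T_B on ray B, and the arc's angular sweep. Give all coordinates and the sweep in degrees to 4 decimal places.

center=(17.1196,-22.0114) T_A=(9.9560,-29.1489) T_B=(13.2568,-12.6659) sweep=112.4384

bisector direction at 348.6762° = (0.980533,-0.196353)
center distance |VC| = r/sin(θ/2) = 10.112376/sin(33.7808°) = 18.187167
C = V + |VC|·bis = (17.1196,-22.0114)
T_A = V + ((C−V)·d_A)·d_A = V + 15.1166·d_A = (9.9560,-29.1489)
T_B = V + ((C−V)·d_B)·d_B = V + 15.1166·d_B = (13.2568,-12.6659)
sweep = 180° − θ = 112.4384°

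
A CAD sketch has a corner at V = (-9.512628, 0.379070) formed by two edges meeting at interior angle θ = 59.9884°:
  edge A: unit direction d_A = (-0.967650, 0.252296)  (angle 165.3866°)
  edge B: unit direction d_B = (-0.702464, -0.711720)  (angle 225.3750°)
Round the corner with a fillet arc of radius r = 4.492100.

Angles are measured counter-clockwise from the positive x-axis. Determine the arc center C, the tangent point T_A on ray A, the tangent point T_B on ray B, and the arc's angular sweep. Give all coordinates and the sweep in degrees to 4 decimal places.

bisector direction at 195.3808° = (-0.964184,-0.265233)
center distance |VC| = r/sin(θ/2) = 4.492100/sin(29.9942°) = 8.985776
C = V + |VC|·bis = (-18.1766,-2.0043)
T_A = V + ((C−V)·d_A)·d_A = V + 7.7824·d_A = (-17.0432,2.3425)
T_B = V + ((C−V)·d_B)·d_B = V + 7.7824·d_B = (-14.9795,-5.1598)
sweep = 180° − θ = 120.0116°

center=(-18.1766,-2.0043) T_A=(-17.0432,2.3425) T_B=(-14.9795,-5.1598) sweep=120.0116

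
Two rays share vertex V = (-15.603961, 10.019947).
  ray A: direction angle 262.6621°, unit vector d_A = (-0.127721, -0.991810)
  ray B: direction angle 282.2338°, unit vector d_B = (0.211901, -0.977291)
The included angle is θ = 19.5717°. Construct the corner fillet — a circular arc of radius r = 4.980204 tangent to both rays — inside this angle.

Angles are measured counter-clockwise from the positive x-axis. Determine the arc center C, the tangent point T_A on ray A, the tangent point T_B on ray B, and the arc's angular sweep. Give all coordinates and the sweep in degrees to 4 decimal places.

bisector direction at 272.4479° = (0.042712,-0.999087)
center distance |VC| = r/sin(θ/2) = 4.980204/sin(9.7858°) = 29.301155
C = V + |VC|·bis = (-14.3525,-19.2545)
T_A = V + ((C−V)·d_A)·d_A = V + 28.8748·d_A = (-19.2919,-18.6184)
T_B = V + ((C−V)·d_B)·d_B = V + 28.8748·d_B = (-9.4853,-18.1992)
sweep = 180° − θ = 160.4283°

center=(-14.3525,-19.2545) T_A=(-19.2919,-18.6184) T_B=(-9.4853,-18.1992) sweep=160.4283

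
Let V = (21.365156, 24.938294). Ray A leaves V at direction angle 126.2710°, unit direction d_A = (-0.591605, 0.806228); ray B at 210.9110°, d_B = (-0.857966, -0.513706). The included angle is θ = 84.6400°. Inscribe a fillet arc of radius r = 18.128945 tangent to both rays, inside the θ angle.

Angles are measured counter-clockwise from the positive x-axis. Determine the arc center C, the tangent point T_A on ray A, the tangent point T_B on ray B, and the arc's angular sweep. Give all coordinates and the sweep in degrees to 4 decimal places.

bisector direction at 168.5910° = (-0.980240,0.197811)
center distance |VC| = r/sin(θ/2) = 18.128945/sin(42.3200°) = 26.926682
C = V + |VC|·bis = (-5.0295,30.2647)
T_A = V + ((C−V)·d_A)·d_A = V + 19.9095·d_A = (9.5866,40.9899)
T_B = V + ((C−V)·d_B)·d_B = V + 19.9095·d_B = (4.2835,14.7107)
sweep = 180° − θ = 95.3600°

center=(-5.0295,30.2647) T_A=(9.5866,40.9899) T_B=(4.2835,14.7107) sweep=95.3600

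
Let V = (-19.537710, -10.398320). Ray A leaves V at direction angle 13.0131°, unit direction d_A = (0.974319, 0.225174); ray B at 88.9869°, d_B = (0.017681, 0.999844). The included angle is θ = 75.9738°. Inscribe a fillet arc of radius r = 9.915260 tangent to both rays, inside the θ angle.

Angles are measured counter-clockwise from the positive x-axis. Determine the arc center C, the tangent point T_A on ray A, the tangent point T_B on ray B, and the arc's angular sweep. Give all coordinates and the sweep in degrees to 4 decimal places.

center=(-9.3995,2.1213) T_A=(-7.1668,-7.5393) T_B=(-19.3132,2.2966) sweep=104.0262

bisector direction at 51.0000° = (0.629320,0.777146)
center distance |VC| = r/sin(θ/2) = 9.915260/sin(37.9869°) = 16.109767
C = V + |VC|·bis = (-9.3995,2.1213)
T_A = V + ((C−V)·d_A)·d_A = V + 12.6969·d_A = (-7.1668,-7.5393)
T_B = V + ((C−V)·d_B)·d_B = V + 12.6969·d_B = (-19.3132,2.2966)
sweep = 180° − θ = 104.0262°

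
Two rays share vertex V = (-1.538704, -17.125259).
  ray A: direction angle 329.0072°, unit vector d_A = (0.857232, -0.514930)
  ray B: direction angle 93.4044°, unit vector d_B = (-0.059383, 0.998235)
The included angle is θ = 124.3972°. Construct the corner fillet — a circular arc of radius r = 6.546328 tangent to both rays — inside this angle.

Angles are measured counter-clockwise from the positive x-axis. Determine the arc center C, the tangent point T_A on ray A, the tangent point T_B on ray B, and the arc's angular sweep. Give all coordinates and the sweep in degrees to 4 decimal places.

bisector direction at 31.2058° = (0.855312,0.518114)
center distance |VC| = r/sin(θ/2) = 6.546328/sin(62.1986°) = 7.400580
C = V + |VC|·bis = (4.7911,-13.2909)
T_A = V + ((C−V)·d_A)·d_A = V + 3.4517·d_A = (1.4202,-18.9026)
T_B = V + ((C−V)·d_B)·d_B = V + 3.4517·d_B = (-1.7437,-13.6797)
sweep = 180° − θ = 55.6028°

center=(4.7911,-13.2909) T_A=(1.4202,-18.9026) T_B=(-1.7437,-13.6797) sweep=55.6028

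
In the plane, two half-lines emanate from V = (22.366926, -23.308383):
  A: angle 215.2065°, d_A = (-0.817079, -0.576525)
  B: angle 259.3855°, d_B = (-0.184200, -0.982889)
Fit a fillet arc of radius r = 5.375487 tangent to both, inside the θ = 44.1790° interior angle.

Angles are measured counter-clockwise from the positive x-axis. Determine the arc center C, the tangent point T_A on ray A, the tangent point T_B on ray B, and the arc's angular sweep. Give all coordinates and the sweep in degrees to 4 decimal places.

bisector direction at 237.2960° = (-0.540299,-0.841473)
center distance |VC| = r/sin(θ/2) = 5.375487/sin(22.0895°) = 14.294438
C = V + |VC|·bis = (14.6437,-35.3368)
T_A = V + ((C−V)·d_A)·d_A = V + 13.2452·d_A = (11.5446,-30.9446)
T_B = V + ((C−V)·d_B)·d_B = V + 13.2452·d_B = (19.9272,-36.3269)
sweep = 180° − θ = 135.8210°

center=(14.6437,-35.3368) T_A=(11.5446,-30.9446) T_B=(19.9272,-36.3269) sweep=135.8210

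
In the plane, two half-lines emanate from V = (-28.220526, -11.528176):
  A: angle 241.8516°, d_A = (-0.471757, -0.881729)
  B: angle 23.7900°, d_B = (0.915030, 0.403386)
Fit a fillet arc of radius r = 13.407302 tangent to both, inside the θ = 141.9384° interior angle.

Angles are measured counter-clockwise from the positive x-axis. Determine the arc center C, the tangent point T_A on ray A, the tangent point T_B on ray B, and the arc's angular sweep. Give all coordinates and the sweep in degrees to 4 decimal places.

bisector direction at 312.8208° = (0.679708,-0.733483)
center distance |VC| = r/sin(θ/2) = 13.407302/sin(70.9692°) = 14.182467
C = V + |VC|·bis = (-18.5806,-21.9308)
T_A = V + ((C−V)·d_A)·d_A = V + 4.6246·d_A = (-30.4022,-15.6058)
T_B = V + ((C−V)·d_B)·d_B = V + 4.6246·d_B = (-23.9889,-9.6627)
sweep = 180° − θ = 38.0616°

center=(-18.5806,-21.9308) T_A=(-30.4022,-15.6058) T_B=(-23.9889,-9.6627) sweep=38.0616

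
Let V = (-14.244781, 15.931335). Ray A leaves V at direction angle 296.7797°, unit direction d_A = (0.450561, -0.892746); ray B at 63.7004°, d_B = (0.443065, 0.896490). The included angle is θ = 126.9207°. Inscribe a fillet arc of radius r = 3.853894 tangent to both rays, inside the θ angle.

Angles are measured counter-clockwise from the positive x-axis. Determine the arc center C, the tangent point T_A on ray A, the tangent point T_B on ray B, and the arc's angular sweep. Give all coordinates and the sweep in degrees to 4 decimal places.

bisector direction at 0.2400° = (0.999991,0.004190)
center distance |VC| = r/sin(θ/2) = 3.853894/sin(63.4603°) = 4.307830
C = V + |VC|·bis = (-9.9370,15.9494)
T_A = V + ((C−V)·d_A)·d_A = V + 1.9248·d_A = (-13.3775,14.2130)
T_B = V + ((C−V)·d_B)·d_B = V + 1.9248·d_B = (-13.3920,17.6569)
sweep = 180° − θ = 53.0793°

center=(-9.9370,15.9494) T_A=(-13.3775,14.2130) T_B=(-13.3920,17.6569) sweep=53.0793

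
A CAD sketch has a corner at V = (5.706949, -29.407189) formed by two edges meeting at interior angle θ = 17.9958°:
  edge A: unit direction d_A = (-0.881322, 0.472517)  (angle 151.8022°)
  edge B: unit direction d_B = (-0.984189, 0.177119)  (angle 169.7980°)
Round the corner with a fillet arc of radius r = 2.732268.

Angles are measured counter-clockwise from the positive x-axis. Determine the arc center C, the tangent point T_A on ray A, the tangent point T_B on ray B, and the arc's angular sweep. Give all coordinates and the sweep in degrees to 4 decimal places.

center=(-10.7913,-23.6619) T_A=(-9.5002,-21.2539) T_B=(-11.2752,-26.3510) sweep=162.0042

bisector direction at 160.8001° = (-0.944377,0.328865)
center distance |VC| = r/sin(θ/2) = 2.732268/sin(8.9979°) = 17.469938
C = V + |VC|·bis = (-10.7913,-23.6619)
T_A = V + ((C−V)·d_A)·d_A = V + 17.2550·d_A = (-9.5002,-21.2539)
T_B = V + ((C−V)·d_B)·d_B = V + 17.2550·d_B = (-11.2752,-26.3510)
sweep = 180° − θ = 162.0042°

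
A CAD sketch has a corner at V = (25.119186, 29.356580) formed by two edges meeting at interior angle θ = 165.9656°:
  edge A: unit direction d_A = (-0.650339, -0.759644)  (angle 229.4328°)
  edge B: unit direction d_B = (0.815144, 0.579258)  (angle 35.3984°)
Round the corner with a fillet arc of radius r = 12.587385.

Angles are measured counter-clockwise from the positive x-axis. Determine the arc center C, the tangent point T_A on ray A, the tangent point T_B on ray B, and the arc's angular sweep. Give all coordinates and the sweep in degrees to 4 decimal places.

bisector direction at 312.4156° = (0.674503,-0.738272)
center distance |VC| = r/sin(θ/2) = 12.587385/sin(82.9828°) = 12.682382
C = V + |VC|·bis = (33.6735,19.9935)
T_A = V + ((C−V)·d_A)·d_A = V + 1.5494·d_A = (24.1116,28.1796)
T_B = V + ((C−V)·d_B)·d_B = V + 1.5494·d_B = (26.3821,30.2541)
sweep = 180° − θ = 14.0344°

center=(33.6735,19.9935) T_A=(24.1116,28.1796) T_B=(26.3821,30.2541) sweep=14.0344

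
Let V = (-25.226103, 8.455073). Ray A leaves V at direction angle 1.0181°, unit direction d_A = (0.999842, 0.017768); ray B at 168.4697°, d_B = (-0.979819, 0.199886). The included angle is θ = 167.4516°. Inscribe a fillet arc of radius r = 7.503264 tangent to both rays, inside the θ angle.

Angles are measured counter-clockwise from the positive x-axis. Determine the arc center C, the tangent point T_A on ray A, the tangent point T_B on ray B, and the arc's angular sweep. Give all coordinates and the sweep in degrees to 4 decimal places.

center=(-24.5346,15.9718) T_A=(-24.4013,8.4697) T_B=(-26.0344,8.6200) sweep=12.5484

bisector direction at 84.7439° = (0.091608,0.995795)
center distance |VC| = r/sin(θ/2) = 7.503264/sin(83.7258°) = 7.548477
C = V + |VC|·bis = (-24.5346,15.9718)
T_A = V + ((C−V)·d_A)·d_A = V + 0.8249·d_A = (-24.4013,8.4697)
T_B = V + ((C−V)·d_B)·d_B = V + 0.8249·d_B = (-26.0344,8.6200)
sweep = 180° − θ = 12.5484°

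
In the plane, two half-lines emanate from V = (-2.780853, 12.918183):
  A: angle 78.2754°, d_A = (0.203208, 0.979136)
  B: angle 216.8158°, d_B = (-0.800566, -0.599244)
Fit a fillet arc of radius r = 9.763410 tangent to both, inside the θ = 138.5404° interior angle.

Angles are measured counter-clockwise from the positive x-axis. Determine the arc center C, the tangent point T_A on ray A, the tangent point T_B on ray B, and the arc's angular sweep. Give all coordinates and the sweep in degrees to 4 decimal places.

center=(-11.5897,18.5202) T_A=(-2.0300,16.5362) T_B=(-5.7390,10.7039) sweep=41.4596

bisector direction at 147.5456° = (-0.843819,0.536628)
center distance |VC| = r/sin(θ/2) = 9.763410/sin(69.2702°) = 10.439246
C = V + |VC|·bis = (-11.5897,18.5202)
T_A = V + ((C−V)·d_A)·d_A = V + 3.6951·d_A = (-2.0300,16.5362)
T_B = V + ((C−V)·d_B)·d_B = V + 3.6951·d_B = (-5.7390,10.7039)
sweep = 180° − θ = 41.4596°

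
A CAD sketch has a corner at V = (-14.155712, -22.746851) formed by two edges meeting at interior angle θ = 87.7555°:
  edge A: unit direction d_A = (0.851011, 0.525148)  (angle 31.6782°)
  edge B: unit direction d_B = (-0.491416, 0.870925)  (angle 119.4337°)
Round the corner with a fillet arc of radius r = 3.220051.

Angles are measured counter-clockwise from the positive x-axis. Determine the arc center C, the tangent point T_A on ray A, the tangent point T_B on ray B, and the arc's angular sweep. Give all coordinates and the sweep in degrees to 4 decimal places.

bisector direction at 75.5559° = (0.249434,0.968392)
center distance |VC| = r/sin(θ/2) = 3.220051/sin(43.8777°) = 4.645721
C = V + |VC|·bis = (-12.9969,-18.2480)
T_A = V + ((C−V)·d_A)·d_A = V + 3.3487·d_A = (-11.3059,-20.9883)
T_B = V + ((C−V)·d_B)·d_B = V + 3.3487·d_B = (-15.8013,-19.8304)
sweep = 180° − θ = 92.2445°

center=(-12.9969,-18.2480) T_A=(-11.3059,-20.9883) T_B=(-15.8013,-19.8304) sweep=92.2445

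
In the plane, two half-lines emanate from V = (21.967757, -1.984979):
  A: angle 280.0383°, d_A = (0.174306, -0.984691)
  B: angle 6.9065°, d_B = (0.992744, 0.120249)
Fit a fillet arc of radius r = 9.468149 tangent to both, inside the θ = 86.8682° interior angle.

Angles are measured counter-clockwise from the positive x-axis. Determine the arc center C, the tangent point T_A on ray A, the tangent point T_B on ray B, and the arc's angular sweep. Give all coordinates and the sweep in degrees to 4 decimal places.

center=(33.0341,-10.1819) T_A=(23.7109,-11.8322) T_B=(31.8955,-0.7824) sweep=93.1318

bisector direction at 323.4724° = (0.803570,-0.595210)
center distance |VC| = r/sin(θ/2) = 9.468149/sin(43.4341°) = 13.771456
C = V + |VC|·bis = (33.0341,-10.1819)
T_A = V + ((C−V)·d_A)·d_A = V + 10.0004·d_A = (23.7109,-11.8322)
T_B = V + ((C−V)·d_B)·d_B = V + 10.0004·d_B = (31.8955,-0.7824)
sweep = 180° − θ = 93.1318°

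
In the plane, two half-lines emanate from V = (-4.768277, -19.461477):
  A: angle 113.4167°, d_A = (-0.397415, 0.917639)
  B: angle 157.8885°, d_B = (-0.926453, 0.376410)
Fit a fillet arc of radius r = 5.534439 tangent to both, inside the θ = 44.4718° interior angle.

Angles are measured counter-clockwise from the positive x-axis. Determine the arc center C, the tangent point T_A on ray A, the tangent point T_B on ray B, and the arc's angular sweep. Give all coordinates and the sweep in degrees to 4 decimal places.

center=(-15.2269,-9.2384) T_A=(-10.1483,-7.0390) T_B=(-17.3101,-14.3658) sweep=135.5282

bisector direction at 135.6526° = (-0.715115,0.699007)
center distance |VC| = r/sin(θ/2) = 5.534439/sin(22.2359°) = 14.625090
C = V + |VC|·bis = (-15.2269,-9.2384)
T_A = V + ((C−V)·d_A)·d_A = V + 13.5375·d_A = (-10.1483,-7.0390)
T_B = V + ((C−V)·d_B)·d_B = V + 13.5375·d_B = (-17.3101,-14.3658)
sweep = 180° − θ = 135.5282°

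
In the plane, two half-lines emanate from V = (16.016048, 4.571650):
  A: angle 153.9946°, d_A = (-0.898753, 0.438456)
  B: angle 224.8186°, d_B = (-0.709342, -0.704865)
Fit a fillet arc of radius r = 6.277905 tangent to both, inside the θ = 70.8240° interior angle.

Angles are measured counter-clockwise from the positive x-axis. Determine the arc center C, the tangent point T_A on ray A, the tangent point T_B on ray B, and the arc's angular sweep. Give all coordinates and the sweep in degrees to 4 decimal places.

center=(5.3275,2.8009) T_A=(8.0801,8.4432) T_B=(9.7526,-1.6523) sweep=109.1760

bisector direction at 189.4066° = (-0.986553,-0.163440)
center distance |VC| = r/sin(θ/2) = 6.277905/sin(35.4120°) = 10.834213
C = V + |VC|·bis = (5.3275,2.8009)
T_A = V + ((C−V)·d_A)·d_A = V + 8.8300·d_A = (8.0801,8.4432)
T_B = V + ((C−V)·d_B)·d_B = V + 8.8300·d_B = (9.7526,-1.6523)
sweep = 180° − θ = 109.1760°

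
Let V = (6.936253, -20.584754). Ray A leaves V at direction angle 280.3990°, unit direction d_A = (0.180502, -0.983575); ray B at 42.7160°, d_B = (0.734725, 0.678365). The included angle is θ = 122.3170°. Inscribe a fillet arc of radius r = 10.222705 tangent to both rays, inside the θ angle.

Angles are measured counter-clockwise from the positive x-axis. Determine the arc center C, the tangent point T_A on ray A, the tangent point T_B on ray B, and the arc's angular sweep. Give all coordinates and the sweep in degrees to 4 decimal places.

bisector direction at 341.5575° = (0.948642,-0.316353)
center distance |VC| = r/sin(θ/2) = 10.222705/sin(61.1585°) = 11.670321
C = V + |VC|·bis = (18.0072,-24.2767)
T_A = V + ((C−V)·d_A)·d_A = V + 5.6296·d_A = (7.9524,-26.1219)
T_B = V + ((C−V)·d_B)·d_B = V + 5.6296·d_B = (11.0725,-16.7658)
sweep = 180° − θ = 57.6830°

center=(18.0072,-24.2767) T_A=(7.9524,-26.1219) T_B=(11.0725,-16.7658) sweep=57.6830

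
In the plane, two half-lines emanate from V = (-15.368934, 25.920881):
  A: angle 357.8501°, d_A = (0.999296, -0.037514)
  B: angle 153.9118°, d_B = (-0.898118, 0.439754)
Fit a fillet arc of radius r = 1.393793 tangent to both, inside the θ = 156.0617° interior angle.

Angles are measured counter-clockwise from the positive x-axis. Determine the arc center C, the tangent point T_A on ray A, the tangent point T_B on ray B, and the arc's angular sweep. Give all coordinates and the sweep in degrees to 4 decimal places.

bisector direction at 75.8809° = (0.243937,0.969791)
center distance |VC| = r/sin(θ/2) = 1.393793/sin(78.0309°) = 1.424768
C = V + |VC|·bis = (-15.0214,27.3026)
T_A = V + ((C−V)·d_A)·d_A = V + 0.2955·d_A = (-15.0737,25.9098)
T_B = V + ((C−V)·d_B)·d_B = V + 0.2955·d_B = (-15.6343,26.0508)
sweep = 180° − θ = 23.9383°

center=(-15.0214,27.3026) T_A=(-15.0737,25.9098) T_B=(-15.6343,26.0508) sweep=23.9383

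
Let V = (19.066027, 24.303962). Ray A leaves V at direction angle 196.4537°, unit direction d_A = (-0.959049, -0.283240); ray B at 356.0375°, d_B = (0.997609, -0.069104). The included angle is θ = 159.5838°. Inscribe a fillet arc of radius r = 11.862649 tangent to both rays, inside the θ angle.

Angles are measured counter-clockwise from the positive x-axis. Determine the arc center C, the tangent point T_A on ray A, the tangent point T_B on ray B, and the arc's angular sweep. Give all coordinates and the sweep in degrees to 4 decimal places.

center=(20.3773,12.3221) T_A=(17.0173,23.6989) T_B=(21.1971,24.1563) sweep=20.4162

bisector direction at 276.2456° = (0.108791,-0.994065)
center distance |VC| = r/sin(θ/2) = 11.862649/sin(79.7919°) = 12.053448
C = V + |VC|·bis = (20.3773,12.3221)
T_A = V + ((C−V)·d_A)·d_A = V + 2.1362·d_A = (17.0173,23.6989)
T_B = V + ((C−V)·d_B)·d_B = V + 2.1362·d_B = (21.1971,24.1563)
sweep = 180° − θ = 20.4162°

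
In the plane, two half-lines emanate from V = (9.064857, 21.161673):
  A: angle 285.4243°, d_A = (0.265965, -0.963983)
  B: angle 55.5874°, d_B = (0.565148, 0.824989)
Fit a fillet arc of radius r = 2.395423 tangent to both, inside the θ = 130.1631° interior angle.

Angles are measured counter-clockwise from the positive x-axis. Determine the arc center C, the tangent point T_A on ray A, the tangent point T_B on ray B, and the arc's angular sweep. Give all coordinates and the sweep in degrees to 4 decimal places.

center=(11.6700,20.7260) T_A=(9.3608,20.0889) T_B=(9.6938,22.0798) sweep=49.8369

bisector direction at 350.5059° = (0.986302,-0.164947)
center distance |VC| = r/sin(θ/2) = 2.395423/sin(65.0815°) = 2.641306
C = V + |VC|·bis = (11.6700,20.7260)
T_A = V + ((C−V)·d_A)·d_A = V + 1.1129·d_A = (9.3608,20.0889)
T_B = V + ((C−V)·d_B)·d_B = V + 1.1129·d_B = (9.6938,22.0798)
sweep = 180° − θ = 49.8369°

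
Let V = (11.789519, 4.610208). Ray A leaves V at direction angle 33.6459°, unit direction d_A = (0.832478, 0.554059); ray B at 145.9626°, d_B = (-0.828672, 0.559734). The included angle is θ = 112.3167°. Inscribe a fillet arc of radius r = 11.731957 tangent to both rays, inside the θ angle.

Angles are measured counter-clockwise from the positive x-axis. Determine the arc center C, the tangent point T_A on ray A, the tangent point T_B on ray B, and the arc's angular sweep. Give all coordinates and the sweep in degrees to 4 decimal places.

bisector direction at 89.8042° = (0.003416,0.999994)
center distance |VC| = r/sin(θ/2) = 11.731957/sin(56.1583°) = 14.125020
C = V + |VC|·bis = (11.8378,18.7351)
T_A = V + ((C−V)·d_A)·d_A = V + 7.8662·d_A = (18.3380,8.9686)
T_B = V + ((C−V)·d_B)·d_B = V + 7.8662·d_B = (5.2710,9.0132)
sweep = 180° − θ = 67.6833°

center=(11.8378,18.7351) T_A=(18.3380,8.9686) T_B=(5.2710,9.0132) sweep=67.6833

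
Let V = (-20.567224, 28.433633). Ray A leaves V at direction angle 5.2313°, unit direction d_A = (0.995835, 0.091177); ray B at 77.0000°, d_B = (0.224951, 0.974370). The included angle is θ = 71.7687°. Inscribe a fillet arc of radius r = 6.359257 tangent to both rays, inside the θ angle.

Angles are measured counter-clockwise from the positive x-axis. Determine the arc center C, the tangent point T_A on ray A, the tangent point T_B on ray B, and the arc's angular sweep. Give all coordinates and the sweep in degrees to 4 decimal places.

bisector direction at 41.1157° = (0.753384,0.657581)
center distance |VC| = r/sin(θ/2) = 6.359257/sin(35.8843°) = 10.849177
C = V + |VC|·bis = (-12.3936,35.5678)
T_A = V + ((C−V)·d_A)·d_A = V + 8.7900·d_A = (-11.8138,29.2351)
T_B = V + ((C−V)·d_B)·d_B = V + 8.7900·d_B = (-18.5899,36.9984)
sweep = 180° − θ = 108.2313°

center=(-12.3936,35.5678) T_A=(-11.8138,29.2351) T_B=(-18.5899,36.9984) sweep=108.2313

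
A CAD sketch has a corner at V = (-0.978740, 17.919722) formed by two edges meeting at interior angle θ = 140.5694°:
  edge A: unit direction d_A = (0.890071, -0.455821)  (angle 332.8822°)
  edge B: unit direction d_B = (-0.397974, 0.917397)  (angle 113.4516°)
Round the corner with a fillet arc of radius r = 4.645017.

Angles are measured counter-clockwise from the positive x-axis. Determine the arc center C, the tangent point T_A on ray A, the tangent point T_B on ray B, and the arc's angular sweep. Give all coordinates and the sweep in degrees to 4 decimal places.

bisector direction at 43.1669° = (0.729364,0.684126)
center distance |VC| = r/sin(θ/2) = 4.645017/sin(70.2847°) = 4.934261
C = V + |VC|·bis = (2.6201,21.2954)
T_A = V + ((C−V)·d_A)·d_A = V + 1.6646·d_A = (0.5028,17.1610)
T_B = V + ((C−V)·d_B)·d_B = V + 1.6646·d_B = (-1.6412,19.4468)
sweep = 180° − θ = 39.4306°

center=(2.6201,21.2954) T_A=(0.5028,17.1610) T_B=(-1.6412,19.4468) sweep=39.4306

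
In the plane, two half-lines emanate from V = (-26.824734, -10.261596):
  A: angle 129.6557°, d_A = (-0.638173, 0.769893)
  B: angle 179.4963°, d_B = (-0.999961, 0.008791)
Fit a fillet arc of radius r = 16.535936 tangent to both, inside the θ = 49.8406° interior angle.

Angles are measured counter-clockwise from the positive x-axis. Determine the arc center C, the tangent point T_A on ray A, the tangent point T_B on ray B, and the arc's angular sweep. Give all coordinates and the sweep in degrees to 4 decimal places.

center=(-62.2686,6.5866) T_A=(-49.5377,17.1394) T_B=(-62.4140,-9.9487) sweep=130.1594

bisector direction at 154.5760° = (-0.903156,0.429313)
center distance |VC| = r/sin(θ/2) = 16.535936/sin(24.9203°) = 39.244465
C = V + |VC|·bis = (-62.2686,6.5866)
T_A = V + ((C−V)·d_A)·d_A = V + 35.5906·d_A = (-49.5377,17.1394)
T_B = V + ((C−V)·d_B)·d_B = V + 35.5906·d_B = (-62.4140,-9.9487)
sweep = 180° − θ = 130.1594°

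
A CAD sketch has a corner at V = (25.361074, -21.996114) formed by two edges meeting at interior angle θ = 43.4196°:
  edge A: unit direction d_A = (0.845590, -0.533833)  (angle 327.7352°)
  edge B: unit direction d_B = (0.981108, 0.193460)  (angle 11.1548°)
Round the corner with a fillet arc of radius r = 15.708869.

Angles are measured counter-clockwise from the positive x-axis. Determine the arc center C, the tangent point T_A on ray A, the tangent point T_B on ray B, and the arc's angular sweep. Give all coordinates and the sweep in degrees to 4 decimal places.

bisector direction at 349.4450° = (0.983080,-0.183179)
center distance |VC| = r/sin(θ/2) = 15.708869/sin(21.7098°) = 42.467229
C = V + |VC|·bis = (67.1097,-29.7752)
T_A = V + ((C−V)·d_A)·d_A = V + 39.4550·d_A = (58.7238,-43.0585)
T_B = V + ((C−V)·d_B)·d_B = V + 39.4550·d_B = (64.0707,-14.3631)
sweep = 180° − θ = 136.5804°

center=(67.1097,-29.7752) T_A=(58.7238,-43.0585) T_B=(64.0707,-14.3631) sweep=136.5804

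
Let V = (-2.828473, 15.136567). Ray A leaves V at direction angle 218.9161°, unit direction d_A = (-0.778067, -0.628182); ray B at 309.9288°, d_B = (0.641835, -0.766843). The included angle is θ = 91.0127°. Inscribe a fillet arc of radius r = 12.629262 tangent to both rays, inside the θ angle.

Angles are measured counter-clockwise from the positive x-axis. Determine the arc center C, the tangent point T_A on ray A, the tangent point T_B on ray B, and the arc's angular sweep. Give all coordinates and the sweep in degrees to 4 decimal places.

center=(-4.5492,-2.4843) T_A=(-12.4827,7.3421) T_B=(5.1354,5.6216) sweep=88.9873

bisector direction at 264.4225° = (-0.097193,-0.995266)
center distance |VC| = r/sin(θ/2) = 12.629262/sin(45.5063°) = 17.704702
C = V + |VC|·bis = (-4.5492,-2.4843)
T_A = V + ((C−V)·d_A)·d_A = V + 12.4080·d_A = (-12.4827,7.3421)
T_B = V + ((C−V)·d_B)·d_B = V + 12.4080·d_B = (5.1354,5.6216)
sweep = 180° − θ = 88.9873°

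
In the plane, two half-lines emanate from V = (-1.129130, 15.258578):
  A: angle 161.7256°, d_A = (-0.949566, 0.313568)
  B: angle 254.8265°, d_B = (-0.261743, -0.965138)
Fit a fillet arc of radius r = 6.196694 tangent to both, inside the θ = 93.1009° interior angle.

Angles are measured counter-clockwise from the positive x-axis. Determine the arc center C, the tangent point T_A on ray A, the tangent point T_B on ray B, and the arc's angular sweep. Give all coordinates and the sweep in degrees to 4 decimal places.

center=(-8.6462,11.2151) T_A=(-6.7032,17.0992) T_B=(-2.6656,9.5931) sweep=86.8991

bisector direction at 208.2760° = (-0.880675,-0.473720)
center distance |VC| = r/sin(θ/2) = 6.196694/sin(46.5504°) = 8.535624
C = V + |VC|·bis = (-8.6462,11.2151)
T_A = V + ((C−V)·d_A)·d_A = V + 5.8701·d_A = (-6.7032,17.0992)
T_B = V + ((C−V)·d_B)·d_B = V + 5.8701·d_B = (-2.6656,9.5931)
sweep = 180° − θ = 86.8991°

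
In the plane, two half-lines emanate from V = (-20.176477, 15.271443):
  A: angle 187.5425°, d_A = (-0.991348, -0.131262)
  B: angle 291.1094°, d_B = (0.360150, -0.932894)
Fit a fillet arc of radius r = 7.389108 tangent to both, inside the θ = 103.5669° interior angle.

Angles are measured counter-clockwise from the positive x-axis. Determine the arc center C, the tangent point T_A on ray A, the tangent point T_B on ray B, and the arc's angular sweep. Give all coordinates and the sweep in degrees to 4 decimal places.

bisector direction at 239.3259° = (-0.510153,-0.860083)
center distance |VC| = r/sin(θ/2) = 7.389108/sin(51.7835°) = 9.404751
C = V + |VC|·bis = (-24.9743,7.1826)
T_A = V + ((C−V)·d_A)·d_A = V + 5.8181·d_A = (-25.9442,14.5077)
T_B = V + ((C−V)·d_B)·d_B = V + 5.8181·d_B = (-18.0811,9.8438)
sweep = 180° − θ = 76.4331°

center=(-24.9743,7.1826) T_A=(-25.9442,14.5077) T_B=(-18.0811,9.8438) sweep=76.4331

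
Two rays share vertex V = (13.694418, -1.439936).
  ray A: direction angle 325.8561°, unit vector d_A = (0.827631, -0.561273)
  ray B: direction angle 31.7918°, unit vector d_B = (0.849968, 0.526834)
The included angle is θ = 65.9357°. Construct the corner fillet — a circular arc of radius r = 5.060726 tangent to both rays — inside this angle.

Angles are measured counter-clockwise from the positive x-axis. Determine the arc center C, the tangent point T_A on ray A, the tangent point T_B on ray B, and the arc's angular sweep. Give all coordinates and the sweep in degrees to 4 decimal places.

bisector direction at 358.8240° = (0.999789,-0.020525)
center distance |VC| = r/sin(θ/2) = 5.060726/sin(32.9678°) = 9.299927
C = V + |VC|·bis = (22.9924,-1.6308)
T_A = V + ((C−V)·d_A)·d_A = V + 7.8024·d_A = (20.1519,-5.8192)
T_B = V + ((C−V)·d_B)·d_B = V + 7.8024·d_B = (20.3262,2.6706)
sweep = 180° − θ = 114.0643°

center=(22.9924,-1.6308) T_A=(20.1519,-5.8192) T_B=(20.3262,2.6706) sweep=114.0643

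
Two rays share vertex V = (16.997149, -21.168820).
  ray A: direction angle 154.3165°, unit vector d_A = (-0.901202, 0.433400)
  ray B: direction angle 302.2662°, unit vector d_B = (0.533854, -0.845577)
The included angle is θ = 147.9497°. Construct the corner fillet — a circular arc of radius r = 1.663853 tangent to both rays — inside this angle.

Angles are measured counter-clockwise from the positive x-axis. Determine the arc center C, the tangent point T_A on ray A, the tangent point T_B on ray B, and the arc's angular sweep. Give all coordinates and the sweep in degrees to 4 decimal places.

bisector direction at 228.2913° = (-0.665343,-0.746538)
center distance |VC| = r/sin(θ/2) = 1.663853/sin(73.9749°) = 1.731123
C = V + |VC|·bis = (15.8454,-22.4612)
T_A = V + ((C−V)·d_A)·d_A = V + 0.4779·d_A = (16.5665,-20.9617)
T_B = V + ((C−V)·d_B)·d_B = V + 0.4779·d_B = (17.2523,-21.5729)
sweep = 180° − θ = 32.0503°

center=(15.8454,-22.4612) T_A=(16.5665,-20.9617) T_B=(17.2523,-21.5729) sweep=32.0503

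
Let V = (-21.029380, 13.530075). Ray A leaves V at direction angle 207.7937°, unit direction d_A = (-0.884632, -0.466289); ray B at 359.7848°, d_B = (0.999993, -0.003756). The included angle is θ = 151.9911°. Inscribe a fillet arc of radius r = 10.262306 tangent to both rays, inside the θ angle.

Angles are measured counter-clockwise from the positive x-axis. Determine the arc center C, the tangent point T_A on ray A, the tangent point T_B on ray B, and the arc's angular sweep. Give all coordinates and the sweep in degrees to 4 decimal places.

center=(-18.5084,3.2582) T_A=(-23.2936,12.3366) T_B=(-18.4699,13.5205) sweep=28.0089

bisector direction at 283.7892° = (0.238351,-0.971179)
center distance |VC| = r/sin(θ/2) = 10.262306/sin(75.9955°) = 10.576677
C = V + |VC|·bis = (-18.5084,3.2582)
T_A = V + ((C−V)·d_A)·d_A = V + 2.5595·d_A = (-23.2936,12.3366)
T_B = V + ((C−V)·d_B)·d_B = V + 2.5595·d_B = (-18.4699,13.5205)
sweep = 180° − θ = 28.0089°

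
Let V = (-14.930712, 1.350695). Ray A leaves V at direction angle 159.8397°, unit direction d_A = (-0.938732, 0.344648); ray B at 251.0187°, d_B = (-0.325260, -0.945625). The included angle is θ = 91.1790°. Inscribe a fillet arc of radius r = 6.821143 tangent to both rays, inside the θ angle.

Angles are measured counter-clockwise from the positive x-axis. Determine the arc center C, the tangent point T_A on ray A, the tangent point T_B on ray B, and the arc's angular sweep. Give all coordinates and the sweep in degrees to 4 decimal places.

bisector direction at 205.4292° = (-0.903117,-0.429395)
center distance |VC| = r/sin(θ/2) = 6.821143/sin(45.5895°) = 9.548815
C = V + |VC|·bis = (-23.5544,-2.7495)
T_A = V + ((C−V)·d_A)·d_A = V + 6.6822·d_A = (-21.2035,3.6537)
T_B = V + ((C−V)·d_B)·d_B = V + 6.6822·d_B = (-17.1042,-4.9682)
sweep = 180° − θ = 88.8210°

center=(-23.5544,-2.7495) T_A=(-21.2035,3.6537) T_B=(-17.1042,-4.9682) sweep=88.8210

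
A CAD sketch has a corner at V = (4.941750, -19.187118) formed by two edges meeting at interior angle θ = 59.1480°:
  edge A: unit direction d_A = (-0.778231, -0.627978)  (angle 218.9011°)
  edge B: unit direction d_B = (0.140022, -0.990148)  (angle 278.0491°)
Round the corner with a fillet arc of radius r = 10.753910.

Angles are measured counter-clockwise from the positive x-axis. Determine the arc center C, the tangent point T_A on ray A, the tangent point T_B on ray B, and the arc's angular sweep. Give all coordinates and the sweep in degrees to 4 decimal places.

center=(-3.0528,-39.4565) T_A=(-9.8060,-31.0875) T_B=(7.5952,-37.9508) sweep=120.8520

bisector direction at 248.4751° = (-0.366906,-0.930258)
center distance |VC| = r/sin(θ/2) = 10.753910/sin(29.5740°) = 21.789018
C = V + |VC|·bis = (-3.0528,-39.4565)
T_A = V + ((C−V)·d_A)·d_A = V + 18.9503·d_A = (-9.8060,-31.0875)
T_B = V + ((C−V)·d_B)·d_B = V + 18.9503·d_B = (7.5952,-37.9508)
sweep = 180° − θ = 120.8520°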